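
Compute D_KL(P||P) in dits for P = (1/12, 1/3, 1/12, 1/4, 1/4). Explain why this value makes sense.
0.0000 dits

KL divergence satisfies the Gibbs inequality: D_KL(P||Q) ≥ 0 for all distributions P, Q.

D_KL(P||Q) = Σ p(x) log(p(x)/q(x))
Each term is p(x) × log_10(p(x)/p(x)) = p(x) × log_10(1) = 0, so the sum is 0.
D_KL(P||Q) = 0.0000 dits

When P = Q, the KL divergence is exactly 0, as there is no 'divergence' between identical distributions.

This non-negativity is a fundamental property: relative entropy cannot be negative because it measures how different Q is from P.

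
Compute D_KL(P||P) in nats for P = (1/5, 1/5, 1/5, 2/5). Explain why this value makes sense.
0.0000 nats

KL divergence satisfies the Gibbs inequality: D_KL(P||Q) ≥ 0 for all distributions P, Q.

D_KL(P||Q) = Σ p(x) log(p(x)/q(x))
Each term is p(x) × log_e(p(x)/p(x)) = p(x) × log_e(1) = 0, so the sum is 0.
D_KL(P||Q) = 0.0000 nats

When P = Q, the KL divergence is exactly 0, as there is no 'divergence' between identical distributions.

This non-negativity is a fundamental property: relative entropy cannot be negative because it measures how different Q is from P.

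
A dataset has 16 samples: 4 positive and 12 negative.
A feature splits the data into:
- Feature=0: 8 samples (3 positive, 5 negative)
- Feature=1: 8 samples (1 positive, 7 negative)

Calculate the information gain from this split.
0.0623 bits

Information Gain = H(Y) - H(Y|Feature)

Before split:
P(positive) = 4/16 = 0.2500
H(Y) = 0.8113 bits

After split:
Feature=0: H = 0.9544 bits (weight = 8/16)
Feature=1: H = 0.5436 bits (weight = 8/16)
H(Y|Feature) = (8/16)×0.9544 + (8/16)×0.5436 = 0.7490 bits

Information Gain = 0.8113 - 0.7490 = 0.0623 bits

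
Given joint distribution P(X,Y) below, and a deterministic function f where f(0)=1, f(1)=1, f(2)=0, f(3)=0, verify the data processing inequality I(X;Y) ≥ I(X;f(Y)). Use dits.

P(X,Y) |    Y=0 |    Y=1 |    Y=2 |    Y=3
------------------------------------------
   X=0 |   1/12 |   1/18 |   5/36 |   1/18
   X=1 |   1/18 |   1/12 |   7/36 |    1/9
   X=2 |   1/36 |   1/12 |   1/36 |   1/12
I(X;Y) = 0.0270, I(X;f(Y)) = 0.0051, inequality holds: 0.0270 ≥ 0.0051

Data Processing Inequality: For any Markov chain X → Y → Z, we have I(X;Y) ≥ I(X;Z).

Here Z = f(Y) is a deterministic function of Y, forming X → Y → Z.

Original I(X;Y) = 0.0270 dits

After applying f:
P(X,Z) where Z=f(Y):
- P(X,Z=0) = P(X,Y=2) + P(X,Y=3)
- P(X,Z=1) = P(X,Y=0) + P(X,Y=1)

I(X;Z) = I(X;f(Y)) = 0.0051 dits

Verification: 0.0270 ≥ 0.0051 ✓

Information cannot be created by processing; the function f can only lose information about X.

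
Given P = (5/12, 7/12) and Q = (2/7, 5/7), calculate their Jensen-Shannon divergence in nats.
0.0094 nats

Jensen-Shannon divergence is:
JSD(P||Q) = 0.5 × D_KL(P||M) + 0.5 × D_KL(Q||M)
where M = 0.5 × (P + Q) is the mixture distribution.

M = 0.5 × (5/12, 7/12) + 0.5 × (2/7, 5/7) = (0.35119, 0.64881)

D_KL(P||M) = 0.0092 nats
D_KL(Q||M) = 0.0097 nats

JSD(P||Q) = 0.5 × 0.0092 + 0.5 × 0.0097 = 0.0094 nats

Unlike KL divergence, JSD is symmetric and bounded: 0 ≤ JSD ≤ log(2).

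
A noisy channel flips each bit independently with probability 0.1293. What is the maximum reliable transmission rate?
0.4445 bits

For a binary symmetric channel (BSC) with error probability p:
Capacity C = 1 - H(p) bits per symbol

where H(p) = -p log₂(p) - (1-p) log₂(1-p) is the binary entropy function.

H(0.1293) = 0.5555 bits
C = 1 - 0.5555 = 0.4445 bits per symbol

This means we can reliably transmit up to 0.4445 bits of information per channel use.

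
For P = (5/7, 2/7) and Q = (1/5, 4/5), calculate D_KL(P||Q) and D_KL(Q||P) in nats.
D_KL(P||Q) = 0.6151, D_KL(Q||P) = 0.5691

KL divergence is not symmetric: D_KL(P||Q) ≠ D_KL(Q||P) in general.

D_KL(P||Q) = 0.6151 nats
D_KL(Q||P) = 0.5691 nats

No, they are not equal!

This asymmetry is why KL divergence is not a true distance metric.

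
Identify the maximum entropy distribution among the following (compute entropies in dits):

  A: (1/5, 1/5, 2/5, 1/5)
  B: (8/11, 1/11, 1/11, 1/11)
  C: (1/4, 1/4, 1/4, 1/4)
C

For a discrete distribution over n outcomes, entropy is maximized by the uniform distribution.

Computing entropies:
H(A) = 0.5786 dits
H(B) = 0.3846 dits
H(C) = 0.6021 dits

The uniform distribution (where all probabilities equal 1/4) achieves the maximum entropy of log_10(4) = 0.6021 dits.

Distribution C has the highest entropy.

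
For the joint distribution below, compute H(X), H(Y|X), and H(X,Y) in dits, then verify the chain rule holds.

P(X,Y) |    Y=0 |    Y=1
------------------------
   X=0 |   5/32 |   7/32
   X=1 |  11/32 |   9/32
H(X,Y) = 0.5847, H(X) = 0.2873, H(Y|X) = 0.2974 (all in dits)

Chain rule: H(X,Y) = H(X) + H(Y|X)

Left side — joint entropy directly:
H(X,Y) = -Σ p(x,y) log p(x,y) = 0.5847 dits

Right side — compute H(Y|X) from the conditional distributions:
P(X) = (3/8, 5/8), so H(X) = 0.2873 dits
H(Y|X) = Σ_x P(X=x) · H(Y|X=x):
  P(Y|X=0) = (5/12, 7/12), H(Y|X=0) = 0.2950, weight P(X=0) = 3/8
  P(Y|X=1) = (11/20, 9/20), H(Y|X=1) = 0.2989, weight P(X=1) = 5/8
H(Y|X) = 0.2974 dits

H(X) + H(Y|X) = 0.2873 + 0.2974 = 0.5847 dits

Both sides equal 0.5847 dits. ✓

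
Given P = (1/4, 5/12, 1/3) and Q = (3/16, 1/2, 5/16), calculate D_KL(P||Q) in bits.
0.0252 bits

KL divergence: D_KL(P||Q) = Σ p(x) log(p(x)/q(x))

Computing term by term:
  x=0: 1/4 × log_2[(1/4)/(3/16)] = 1/4 × 0.4150 = 0.1038
  x=1: 5/12 × log_2[(5/12)/(1/2)] = 5/12 × -0.2630 = -0.1096
  x=2: 1/3 × log_2[(1/3)/(5/16)] = 1/3 × 0.0931 = 0.0310

D_KL(P||Q) = 0.0252 bits

Note: KL divergence is always non-negative and equals 0 iff P = Q.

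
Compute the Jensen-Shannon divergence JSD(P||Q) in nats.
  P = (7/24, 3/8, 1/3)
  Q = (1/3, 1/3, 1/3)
0.0013 nats

Jensen-Shannon divergence is:
JSD(P||Q) = 0.5 × D_KL(P||M) + 0.5 × D_KL(Q||M)
where M = 0.5 × (P + Q) is the mixture distribution.

M = 0.5 × (7/24, 3/8, 1/3) + 0.5 × (1/3, 1/3, 1/3) = (5/16, 0.354167, 1/3)

D_KL(P||M) = 0.0013 nats
D_KL(Q||M) = 0.0013 nats

JSD(P||Q) = 0.5 × 0.0013 + 0.5 × 0.0013 = 0.0013 nats

Unlike KL divergence, JSD is symmetric and bounded: 0 ≤ JSD ≤ log(2).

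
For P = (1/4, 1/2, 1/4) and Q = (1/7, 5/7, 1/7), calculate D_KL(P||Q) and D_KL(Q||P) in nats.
D_KL(P||Q) = 0.1015, D_KL(Q||P) = 0.0949

KL divergence is not symmetric: D_KL(P||Q) ≠ D_KL(Q||P) in general.

D_KL(P||Q) = 0.1015 nats
D_KL(Q||P) = 0.0949 nats

No, they are not equal!

This asymmetry is why KL divergence is not a true distance metric.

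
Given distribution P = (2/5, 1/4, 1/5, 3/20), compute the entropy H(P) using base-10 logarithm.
0.5731 dits

Shannon entropy is H(X) = -Σ p(x) log p(x).

For P = (2/5, 1/4, 1/5, 3/20):
H = -2/5 × log_10(2/5) -1/4 × log_10(1/4) -1/5 × log_10(1/5) -3/20 × log_10(3/20)
H = 0.5731 dits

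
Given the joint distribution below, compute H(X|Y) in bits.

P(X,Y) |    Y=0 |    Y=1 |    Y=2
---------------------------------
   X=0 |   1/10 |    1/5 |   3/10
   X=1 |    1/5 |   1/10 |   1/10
0.8755 bits

Using the chain rule: H(X|Y) = H(X,Y) - H(Y)

First, compute H(X,Y) = 2.4464 bits

Marginal P(Y) = (3/10, 3/10, 2/5)
H(Y) = 1.5710 bits

H(X|Y) = H(X,Y) - H(Y) = 2.4464 - 1.5710 = 0.8755 bits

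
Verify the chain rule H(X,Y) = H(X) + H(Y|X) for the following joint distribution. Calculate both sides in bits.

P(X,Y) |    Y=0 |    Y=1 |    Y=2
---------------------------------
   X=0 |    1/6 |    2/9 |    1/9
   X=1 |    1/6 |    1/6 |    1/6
H(X,Y) = 2.5577, H(X) = 1.0000, H(Y|X) = 1.5577 (all in bits)

Chain rule: H(X,Y) = H(X) + H(Y|X)

Left side — joint entropy directly:
H(X,Y) = -Σ p(x,y) log p(x,y) = 2.5577 bits

Right side — compute H(Y|X) from the conditional distributions:
P(X) = (1/2, 1/2), so H(X) = 1.0000 bits
H(Y|X) = Σ_x P(X=x) · H(Y|X=x):
  P(Y|X=0) = (1/3, 4/9, 2/9), H(Y|X=0) = 1.5305, weight P(X=0) = 1/2
  P(Y|X=1) = (1/3, 1/3, 1/3), H(Y|X=1) = 1.5850, weight P(X=1) = 1/2
H(Y|X) = 1.5577 bits

H(X) + H(Y|X) = 1.0000 + 1.5577 = 2.5577 bits

Both sides equal 2.5577 bits. ✓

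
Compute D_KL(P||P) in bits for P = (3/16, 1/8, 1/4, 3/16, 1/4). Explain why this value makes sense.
0.0000 bits

KL divergence satisfies the Gibbs inequality: D_KL(P||Q) ≥ 0 for all distributions P, Q.

D_KL(P||Q) = Σ p(x) log(p(x)/q(x))
Each term is p(x) × log_2(p(x)/p(x)) = p(x) × log_2(1) = 0, so the sum is 0.
D_KL(P||Q) = 0.0000 bits

When P = Q, the KL divergence is exactly 0, as there is no 'divergence' between identical distributions.

This non-negativity is a fundamental property: relative entropy cannot be negative because it measures how different Q is from P.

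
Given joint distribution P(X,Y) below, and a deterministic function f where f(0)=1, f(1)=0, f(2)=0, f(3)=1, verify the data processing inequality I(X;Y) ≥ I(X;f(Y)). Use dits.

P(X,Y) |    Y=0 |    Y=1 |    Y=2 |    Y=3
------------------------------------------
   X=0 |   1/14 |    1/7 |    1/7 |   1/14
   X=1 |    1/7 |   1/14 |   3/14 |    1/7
I(X;Y) = 0.0145, I(X;f(Y)) = 0.0061, inequality holds: 0.0145 ≥ 0.0061

Data Processing Inequality: For any Markov chain X → Y → Z, we have I(X;Y) ≥ I(X;Z).

Here Z = f(Y) is a deterministic function of Y, forming X → Y → Z.

Original I(X;Y) = 0.0145 dits

After applying f:
P(X,Z) where Z=f(Y):
- P(X,Z=0) = P(X,Y=1) + P(X,Y=2)
- P(X,Z=1) = P(X,Y=0) + P(X,Y=3)

I(X;Z) = I(X;f(Y)) = 0.0061 dits

Verification: 0.0145 ≥ 0.0061 ✓

Information cannot be created by processing; the function f can only lose information about X.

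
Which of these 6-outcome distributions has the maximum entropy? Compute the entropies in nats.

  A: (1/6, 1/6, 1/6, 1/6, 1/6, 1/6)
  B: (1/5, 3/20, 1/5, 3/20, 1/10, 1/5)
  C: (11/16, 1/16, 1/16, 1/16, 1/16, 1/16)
A

For a discrete distribution over n outcomes, entropy is maximized by the uniform distribution.

Computing entropies:
H(A) = 1.7918 nats
H(B) = 1.7651 nats
H(C) = 1.1240 nats

The uniform distribution (where all probabilities equal 1/6) achieves the maximum entropy of log_e(6) = 1.7918 nats.

Distribution A has the highest entropy.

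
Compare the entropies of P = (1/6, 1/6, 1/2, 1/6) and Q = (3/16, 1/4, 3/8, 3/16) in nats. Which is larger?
Q

Computing entropies in nats:
H(P) = 1.2425
H(Q) = 1.3421

Distribution Q has higher entropy.

Intuition: The distribution closer to uniform (more spread out) has higher entropy.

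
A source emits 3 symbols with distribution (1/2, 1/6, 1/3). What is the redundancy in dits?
0.0379 dits

Redundancy measures how far a source is from maximum entropy:
R = H_max - H(X)

Maximum entropy for 3 symbols: H_max = log_10(3) = 0.4771 dits
Actual entropy: H(X) = 0.4392 dits
Redundancy: R = 0.4771 - 0.4392 = 0.0379 dits

This redundancy represents potential for compression: the source could be compressed by 0.0379 dits per symbol.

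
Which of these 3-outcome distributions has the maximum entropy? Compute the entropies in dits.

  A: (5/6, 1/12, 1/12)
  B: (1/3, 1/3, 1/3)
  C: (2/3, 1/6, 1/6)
B

For a discrete distribution over n outcomes, entropy is maximized by the uniform distribution.

Computing entropies:
H(A) = 0.2458 dits
H(B) = 0.4771 dits
H(C) = 0.3768 dits

The uniform distribution (where all probabilities equal 1/3) achieves the maximum entropy of log_10(3) = 0.4771 dits.

Distribution B has the highest entropy.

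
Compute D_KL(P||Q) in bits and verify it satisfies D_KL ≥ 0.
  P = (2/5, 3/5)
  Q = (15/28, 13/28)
0.0534 bits

KL divergence satisfies the Gibbs inequality: D_KL(P||Q) ≥ 0 for all distributions P, Q.

D_KL(P||Q) = Σ p(x) log(p(x)/q(x))
Term by term:
  x=0: 2/5 × log_2[(2/5)/(15/28)] = -0.1686
  x=1: 3/5 × log_2[(3/5)/(13/28)] = 0.2220
D_KL(P||Q) = 0.0534 bits

D_KL(P||Q) = 0.0534 ≥ 0 ✓

This non-negativity is a fundamental property: relative entropy cannot be negative because it measures how different Q is from P.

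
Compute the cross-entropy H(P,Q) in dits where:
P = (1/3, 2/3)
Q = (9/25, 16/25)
0.2771 dits

Cross-entropy: H(P,Q) = -Σ p(x) log q(x)

Alternatively: H(P,Q) = H(P) + D_KL(P||Q)
H(P) = 0.2764 dits
D_KL(P||Q) = 0.0007 dits

H(P,Q) = 0.2764 + 0.0007 = 0.2771 dits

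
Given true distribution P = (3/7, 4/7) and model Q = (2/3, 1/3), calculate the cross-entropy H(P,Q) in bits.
1.1564 bits

Cross-entropy: H(P,Q) = -Σ p(x) log q(x)

Alternatively: H(P,Q) = H(P) + D_KL(P||Q)
H(P) = 0.9852 bits
D_KL(P||Q) = 0.1712 bits

H(P,Q) = 0.9852 + 0.1712 = 1.1564 bits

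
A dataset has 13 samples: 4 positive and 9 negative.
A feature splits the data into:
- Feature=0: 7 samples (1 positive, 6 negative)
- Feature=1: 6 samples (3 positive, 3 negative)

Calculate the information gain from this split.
0.1104 bits

Information Gain = H(Y) - H(Y|Feature)

Before split:
P(positive) = 4/13 = 0.3077
H(Y) = 0.8905 bits

After split:
Feature=0: H = 0.5917 bits (weight = 7/13)
Feature=1: H = 1.0000 bits (weight = 6/13)
H(Y|Feature) = (7/13)×0.5917 + (6/13)×1.0000 = 0.7801 bits

Information Gain = 0.8905 - 0.7801 = 0.1104 bits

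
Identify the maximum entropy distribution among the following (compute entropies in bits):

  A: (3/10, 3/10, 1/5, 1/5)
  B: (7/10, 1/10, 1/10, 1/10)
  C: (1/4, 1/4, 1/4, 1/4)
C

For a discrete distribution over n outcomes, entropy is maximized by the uniform distribution.

Computing entropies:
H(A) = 1.9710 bits
H(B) = 1.3568 bits
H(C) = 2.0000 bits

The uniform distribution (where all probabilities equal 1/4) achieves the maximum entropy of log_2(4) = 2.0000 bits.

Distribution C has the highest entropy.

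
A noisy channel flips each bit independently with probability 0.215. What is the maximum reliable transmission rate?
0.2491 bits

For a binary symmetric channel (BSC) with error probability p:
Capacity C = 1 - H(p) bits per symbol

where H(p) = -p log₂(p) - (1-p) log₂(1-p) is the binary entropy function.

H(0.215) = 0.7509 bits
C = 1 - 0.7509 = 0.2491 bits per symbol

This means we can reliably transmit up to 0.2491 bits of information per channel use.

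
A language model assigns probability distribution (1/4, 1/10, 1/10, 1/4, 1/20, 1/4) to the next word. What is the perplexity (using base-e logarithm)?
5.2071

Perplexity is e^H (or exp(H) for natural log).

First, H = -Σ p log p = 1.6500 nats
Perplexity = e^1.6500 = 5.2071

Interpretation: The model's uncertainty is equivalent to choosing uniformly among 5.2 options.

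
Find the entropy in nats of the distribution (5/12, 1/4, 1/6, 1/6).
1.3086 nats

Shannon entropy is H(X) = -Σ p(x) log p(x).

For P = (5/12, 1/4, 1/6, 1/6):
H = -5/12 × log_e(5/12) -1/4 × log_e(1/4) -1/6 × log_e(1/6) -1/6 × log_e(1/6)
H = 1.3086 nats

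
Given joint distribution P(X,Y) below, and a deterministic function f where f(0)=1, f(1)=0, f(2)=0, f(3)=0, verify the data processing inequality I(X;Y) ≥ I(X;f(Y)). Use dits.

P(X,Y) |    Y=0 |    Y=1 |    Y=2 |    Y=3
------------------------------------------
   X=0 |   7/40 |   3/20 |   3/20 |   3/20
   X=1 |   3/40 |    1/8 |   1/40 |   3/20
I(X;Y) = 0.0172, I(X;f(Y)) = 0.0018, inequality holds: 0.0172 ≥ 0.0018

Data Processing Inequality: For any Markov chain X → Y → Z, we have I(X;Y) ≥ I(X;Z).

Here Z = f(Y) is a deterministic function of Y, forming X → Y → Z.

Original I(X;Y) = 0.0172 dits

After applying f:
P(X,Z) where Z=f(Y):
- P(X,Z=0) = P(X,Y=1) + P(X,Y=2) + P(X,Y=3)
- P(X,Z=1) = P(X,Y=0)

I(X;Z) = I(X;f(Y)) = 0.0018 dits

Verification: 0.0172 ≥ 0.0018 ✓

Information cannot be created by processing; the function f can only lose information about X.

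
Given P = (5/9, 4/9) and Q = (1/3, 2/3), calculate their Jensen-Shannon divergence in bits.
0.0364 bits

Jensen-Shannon divergence is:
JSD(P||Q) = 0.5 × D_KL(P||M) + 0.5 × D_KL(Q||M)
where M = 0.5 × (P + Q) is the mixture distribution.

M = 0.5 × (5/9, 4/9) + 0.5 × (1/3, 2/3) = (4/9, 5/9)

D_KL(P||M) = 0.0358 bits
D_KL(Q||M) = 0.0370 bits

JSD(P||Q) = 0.5 × 0.0358 + 0.5 × 0.0370 = 0.0364 bits

Unlike KL divergence, JSD is symmetric and bounded: 0 ≤ JSD ≤ log(2).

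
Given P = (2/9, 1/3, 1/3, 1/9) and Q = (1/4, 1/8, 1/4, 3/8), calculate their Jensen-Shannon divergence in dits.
0.0286 dits

Jensen-Shannon divergence is:
JSD(P||Q) = 0.5 × D_KL(P||M) + 0.5 × D_KL(Q||M)
where M = 0.5 × (P + Q) is the mixture distribution.

M = 0.5 × (2/9, 1/3, 1/3, 1/9) + 0.5 × (1/4, 1/8, 1/4, 3/8) = (0.236111, 0.229167, 7/24, 0.243056)

D_KL(P||M) = 0.0300 dits
D_KL(Q||M) = 0.0272 dits

JSD(P||Q) = 0.5 × 0.0300 + 0.5 × 0.0272 = 0.0286 dits

Unlike KL divergence, JSD is symmetric and bounded: 0 ≤ JSD ≤ log(2).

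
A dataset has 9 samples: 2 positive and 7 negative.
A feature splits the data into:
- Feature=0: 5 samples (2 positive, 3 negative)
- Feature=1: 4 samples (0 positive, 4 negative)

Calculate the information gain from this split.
0.2248 bits

Information Gain = H(Y) - H(Y|Feature)

Before split:
P(positive) = 2/9 = 0.2222
H(Y) = 0.7642 bits

After split:
Feature=0: H = 0.9710 bits (weight = 5/9)
Feature=1: H = 0.0000 bits (weight = 4/9)
H(Y|Feature) = (5/9)×0.9710 + (4/9)×0.0000 = 0.5394 bits

Information Gain = 0.7642 - 0.5394 = 0.2248 bits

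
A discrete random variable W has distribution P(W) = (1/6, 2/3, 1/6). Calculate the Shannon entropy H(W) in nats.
0.8676 nats

Shannon entropy is H(X) = -Σ p(x) log p(x).

For P = (1/6, 2/3, 1/6):
H = -1/6 × log_e(1/6) -2/3 × log_e(2/3) -1/6 × log_e(1/6)
H = 0.8676 nats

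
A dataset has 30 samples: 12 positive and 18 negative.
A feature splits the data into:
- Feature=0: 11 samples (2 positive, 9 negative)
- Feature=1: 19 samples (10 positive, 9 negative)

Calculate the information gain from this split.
0.0881 bits

Information Gain = H(Y) - H(Y|Feature)

Before split:
P(positive) = 12/30 = 0.4000
H(Y) = 0.9710 bits

After split:
Feature=0: H = 0.6840 bits (weight = 11/30)
Feature=1: H = 0.9980 bits (weight = 19/30)
H(Y|Feature) = (11/30)×0.6840 + (19/30)×0.9980 = 0.8829 bits

Information Gain = 0.9710 - 0.8829 = 0.0881 bits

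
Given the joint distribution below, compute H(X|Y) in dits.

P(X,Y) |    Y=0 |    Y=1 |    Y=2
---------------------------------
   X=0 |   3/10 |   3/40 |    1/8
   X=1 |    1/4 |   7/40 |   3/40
0.2884 dits

Using the chain rule: H(X|Y) = H(X,Y) - H(Y)

First, compute H(X,Y) = 0.7215 dits

Marginal P(Y) = (11/20, 1/4, 1/5)
H(Y) = 0.4331 dits

H(X|Y) = H(X,Y) - H(Y) = 0.7215 - 0.4331 = 0.2884 dits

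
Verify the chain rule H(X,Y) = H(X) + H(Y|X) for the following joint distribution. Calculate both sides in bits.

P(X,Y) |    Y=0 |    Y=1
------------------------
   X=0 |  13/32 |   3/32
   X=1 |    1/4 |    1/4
H(X,Y) = 1.8481, H(X) = 1.0000, H(Y|X) = 0.8481 (all in bits)

Chain rule: H(X,Y) = H(X) + H(Y|X)

Left side — joint entropy directly:
H(X,Y) = -Σ p(x,y) log p(x,y) = 1.8481 bits

Right side — compute H(Y|X) from the conditional distributions:
P(X) = (1/2, 1/2), so H(X) = 1.0000 bits
H(Y|X) = Σ_x P(X=x) · H(Y|X=x):
  P(Y|X=0) = (13/16, 3/16), H(Y|X=0) = 0.6962, weight P(X=0) = 1/2
  P(Y|X=1) = (1/2, 1/2), H(Y|X=1) = 1.0000, weight P(X=1) = 1/2
H(Y|X) = 0.8481 bits

H(X) + H(Y|X) = 1.0000 + 0.8481 = 1.8481 bits

Both sides equal 1.8481 bits. ✓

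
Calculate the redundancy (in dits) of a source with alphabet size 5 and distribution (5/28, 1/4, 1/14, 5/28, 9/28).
0.0409 dits

Redundancy measures how far a source is from maximum entropy:
R = H_max - H(X)

Maximum entropy for 5 symbols: H_max = log_10(5) = 0.6990 dits
Actual entropy: H(X) = 0.6580 dits
Redundancy: R = 0.6990 - 0.6580 = 0.0409 dits

This redundancy represents potential for compression: the source could be compressed by 0.0409 dits per symbol.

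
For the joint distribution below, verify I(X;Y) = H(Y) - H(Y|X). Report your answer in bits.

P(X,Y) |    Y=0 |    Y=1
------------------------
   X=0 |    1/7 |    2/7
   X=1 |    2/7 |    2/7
I(X;Y) = 0.0202 bits

Mutual information has multiple equivalent forms:
- I(X;Y) = H(X) - H(X|Y)
- I(X;Y) = H(Y) - H(Y|X)
- I(X;Y) = H(X) + H(Y) - H(X,Y)

Computing all quantities:
H(X) = 0.9852, H(Y) = 0.9852, H(X,Y) = 1.9502
H(X|Y) = 0.9650, H(Y|X) = 0.9650

Verification:
H(X) - H(X|Y) = 0.9852 - 0.9650 = 0.0202
H(Y) - H(Y|X) = 0.9852 - 0.9650 = 0.0202
H(X) + H(Y) - H(X,Y) = 0.9852 + 0.9852 - 1.9502 = 0.0202

All forms give I(X;Y) = 0.0202 bits. ✓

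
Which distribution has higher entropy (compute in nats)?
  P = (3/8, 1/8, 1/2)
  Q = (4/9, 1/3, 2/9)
Q

Computing entropies in nats:
H(P) = 0.9743
H(Q) = 1.0609

Distribution Q has higher entropy.

Intuition: The distribution closer to uniform (more spread out) has higher entropy.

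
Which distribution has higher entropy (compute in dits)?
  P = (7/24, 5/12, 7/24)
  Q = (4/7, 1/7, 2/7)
P

Computing entropies in dits:
H(P) = 0.4706
H(Q) = 0.4151

Distribution P has higher entropy.

Intuition: The distribution closer to uniform (more spread out) has higher entropy.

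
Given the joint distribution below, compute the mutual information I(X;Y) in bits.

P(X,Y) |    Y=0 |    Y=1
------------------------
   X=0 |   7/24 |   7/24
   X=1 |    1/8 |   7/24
0.0293 bits

Mutual information: I(X;Y) = H(X) + H(Y) - H(X,Y)

Marginals:
P(X) = (7/12, 5/12), H(X) = 0.9799 bits
P(Y) = (5/12, 7/12), H(Y) = 0.9799 bits

Joint entropy: H(X,Y) = 1.9304 bits

I(X;Y) = 0.9799 + 0.9799 - 1.9304 = 0.0293 bits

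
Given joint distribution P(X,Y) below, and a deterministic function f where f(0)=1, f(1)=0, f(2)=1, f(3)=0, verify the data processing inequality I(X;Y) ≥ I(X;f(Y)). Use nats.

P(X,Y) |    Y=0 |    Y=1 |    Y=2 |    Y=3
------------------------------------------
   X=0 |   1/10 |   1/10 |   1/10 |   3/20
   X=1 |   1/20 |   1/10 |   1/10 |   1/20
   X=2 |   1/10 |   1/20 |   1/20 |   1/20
I(X;Y) = 0.0383, I(X;f(Y)) = 0.0078, inequality holds: 0.0383 ≥ 0.0078

Data Processing Inequality: For any Markov chain X → Y → Z, we have I(X;Y) ≥ I(X;Z).

Here Z = f(Y) is a deterministic function of Y, forming X → Y → Z.

Original I(X;Y) = 0.0383 nats

After applying f:
P(X,Z) where Z=f(Y):
- P(X,Z=0) = P(X,Y=1) + P(X,Y=3)
- P(X,Z=1) = P(X,Y=0) + P(X,Y=2)

I(X;Z) = I(X;f(Y)) = 0.0078 nats

Verification: 0.0383 ≥ 0.0078 ✓

Information cannot be created by processing; the function f can only lose information about X.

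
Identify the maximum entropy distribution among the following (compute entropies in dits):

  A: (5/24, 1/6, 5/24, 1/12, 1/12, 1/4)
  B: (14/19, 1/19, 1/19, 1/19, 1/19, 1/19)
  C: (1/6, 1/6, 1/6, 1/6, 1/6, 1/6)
C

For a discrete distribution over n outcomes, entropy is maximized by the uniform distribution.

Computing entropies:
H(A) = 0.7439 dits
H(B) = 0.4342 dits
H(C) = 0.7782 dits

The uniform distribution (where all probabilities equal 1/6) achieves the maximum entropy of log_10(6) = 0.7782 dits.

Distribution C has the highest entropy.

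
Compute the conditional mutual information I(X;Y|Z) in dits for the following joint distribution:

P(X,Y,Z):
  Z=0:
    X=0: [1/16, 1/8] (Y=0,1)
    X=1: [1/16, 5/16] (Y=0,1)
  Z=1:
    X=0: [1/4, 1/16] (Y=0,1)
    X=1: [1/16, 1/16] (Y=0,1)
0.0123 dits

Conditional mutual information: I(X;Y|Z) = H(X|Z) + H(Y|Z) - H(X,Y|Z)

H(Z) = 0.2976
H(X,Z) = 0.5668 → H(X|Z) = 0.2692
H(Y,Z) = 0.5407 → H(Y|Z) = 0.2431
H(X,Y,Z) = 0.7975 → H(X,Y|Z) = 0.4999

I(X;Y|Z) = 0.2692 + 0.2431 - 0.4999 = 0.0123 dits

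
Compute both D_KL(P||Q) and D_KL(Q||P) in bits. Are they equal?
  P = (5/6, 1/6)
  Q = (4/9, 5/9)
D_KL(P||Q) = 0.4662, D_KL(Q||P) = 0.5619

KL divergence is not symmetric: D_KL(P||Q) ≠ D_KL(Q||P) in general.

D_KL(P||Q) = 0.4662 bits
D_KL(Q||P) = 0.5619 bits

No, they are not equal!

This asymmetry is why KL divergence is not a true distance metric.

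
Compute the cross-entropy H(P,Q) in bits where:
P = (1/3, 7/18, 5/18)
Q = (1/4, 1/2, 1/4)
1.6111 bits

Cross-entropy: H(P,Q) = -Σ p(x) log q(x)

Alternatively: H(P,Q) = H(P) + D_KL(P||Q)
H(P) = 1.5715 bits
D_KL(P||Q) = 0.0396 bits

H(P,Q) = 1.5715 + 0.0396 = 1.6111 bits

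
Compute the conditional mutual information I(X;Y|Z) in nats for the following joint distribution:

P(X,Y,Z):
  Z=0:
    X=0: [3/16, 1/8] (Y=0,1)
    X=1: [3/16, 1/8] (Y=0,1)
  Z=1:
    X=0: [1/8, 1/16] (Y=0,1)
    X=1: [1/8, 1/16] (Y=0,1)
0.0000 nats

Conditional mutual information: I(X;Y|Z) = H(X|Z) + H(Y|Z) - H(X,Y|Z)

H(Z) = 0.6616
H(X,Z) = 1.3547 → H(X|Z) = 0.6931
H(Y,Z) = 1.3209 → H(Y|Z) = 0.6593
H(X,Y,Z) = 2.0140 → H(X,Y|Z) = 1.3525

I(X;Y|Z) = 0.6931 + 0.6593 - 1.3525 = 0.0000 nats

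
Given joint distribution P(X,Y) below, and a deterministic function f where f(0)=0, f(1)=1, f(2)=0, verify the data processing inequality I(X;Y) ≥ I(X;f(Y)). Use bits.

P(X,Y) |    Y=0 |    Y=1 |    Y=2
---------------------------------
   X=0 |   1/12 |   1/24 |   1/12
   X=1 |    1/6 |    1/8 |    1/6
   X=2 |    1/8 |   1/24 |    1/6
I(X;Y) = 0.0220, I(X;f(Y)) = 0.0192, inequality holds: 0.0220 ≥ 0.0192

Data Processing Inequality: For any Markov chain X → Y → Z, we have I(X;Y) ≥ I(X;Z).

Here Z = f(Y) is a deterministic function of Y, forming X → Y → Z.

Original I(X;Y) = 0.0220 bits

After applying f:
P(X,Z) where Z=f(Y):
- P(X,Z=0) = P(X,Y=0) + P(X,Y=2)
- P(X,Z=1) = P(X,Y=1)

I(X;Z) = I(X;f(Y)) = 0.0192 bits

Verification: 0.0220 ≥ 0.0192 ✓

Information cannot be created by processing; the function f can only lose information about X.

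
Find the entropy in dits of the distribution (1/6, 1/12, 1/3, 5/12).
0.5371 dits

Shannon entropy is H(X) = -Σ p(x) log p(x).

For P = (1/6, 1/12, 1/3, 5/12):
H = -1/6 × log_10(1/6) -1/12 × log_10(1/12) -1/3 × log_10(1/3) -5/12 × log_10(5/12)
H = 0.5371 dits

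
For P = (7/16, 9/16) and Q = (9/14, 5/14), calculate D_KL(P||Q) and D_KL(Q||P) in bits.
D_KL(P||Q) = 0.1257, D_KL(Q||P) = 0.1229

KL divergence is not symmetric: D_KL(P||Q) ≠ D_KL(Q||P) in general.

D_KL(P||Q) = 0.1257 bits
D_KL(Q||P) = 0.1229 bits

No, they are not equal!

This asymmetry is why KL divergence is not a true distance metric.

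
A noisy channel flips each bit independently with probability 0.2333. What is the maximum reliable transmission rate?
0.2163 bits

For a binary symmetric channel (BSC) with error probability p:
Capacity C = 1 - H(p) bits per symbol

where H(p) = -p log₂(p) - (1-p) log₂(1-p) is the binary entropy function.

H(0.2333) = 0.7837 bits
C = 1 - 0.7837 = 0.2163 bits per symbol

This means we can reliably transmit up to 0.2163 bits of information per channel use.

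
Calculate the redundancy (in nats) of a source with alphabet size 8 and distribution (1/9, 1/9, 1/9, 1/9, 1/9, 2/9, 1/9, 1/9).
0.0362 nats

Redundancy measures how far a source is from maximum entropy:
R = H_max - H(X)

Maximum entropy for 8 symbols: H_max = log_e(8) = 2.0794 nats
Actual entropy: H(X) = 2.0432 nats
Redundancy: R = 2.0794 - 2.0432 = 0.0362 nats

This redundancy represents potential for compression: the source could be compressed by 0.0362 nats per symbol.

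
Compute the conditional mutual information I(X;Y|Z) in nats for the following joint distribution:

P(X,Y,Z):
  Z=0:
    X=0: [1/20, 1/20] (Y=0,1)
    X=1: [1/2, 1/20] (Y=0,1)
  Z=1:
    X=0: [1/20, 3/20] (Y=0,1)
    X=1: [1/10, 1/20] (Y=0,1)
0.0733 nats

Conditional mutual information: I(X;Y|Z) = H(X|Z) + H(Y|Z) - H(X,Y|Z)

H(Z) = 0.6474
H(X,Z) = 1.1655 → H(X|Z) = 0.5181
H(Y,Z) = 1.1655 → H(Y|Z) = 0.5181
H(X,Y,Z) = 1.6103 → H(X,Y|Z) = 0.9629

I(X;Y|Z) = 0.5181 + 0.5181 - 0.9629 = 0.0733 nats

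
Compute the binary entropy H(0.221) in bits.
0.7620 bits

The binary entropy function is:
H(p) = -p log(p) - (1-p) log(1-p)

H(0.221) = -0.221 × log_2(0.221) - 0.779 × log_2(0.779)
H(0.221) = 0.7620 bits

Note: Binary entropy is maximized at p=0.5 (H=1 bit) and minimized at p=0 or p=1 (H=0).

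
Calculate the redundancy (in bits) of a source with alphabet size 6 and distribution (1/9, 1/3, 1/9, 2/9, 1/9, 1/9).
0.1656 bits

Redundancy measures how far a source is from maximum entropy:
R = H_max - H(X)

Maximum entropy for 6 symbols: H_max = log_2(6) = 2.5850 bits
Actual entropy: H(X) = 2.4194 bits
Redundancy: R = 2.5850 - 2.4194 = 0.1656 bits

This redundancy represents potential for compression: the source could be compressed by 0.1656 bits per symbol.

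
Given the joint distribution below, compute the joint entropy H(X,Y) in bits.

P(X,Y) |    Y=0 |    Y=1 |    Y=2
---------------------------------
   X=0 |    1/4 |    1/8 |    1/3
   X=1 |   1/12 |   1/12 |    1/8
2.3758 bits

Joint entropy is H(X,Y) = -Σ_{x,y} p(x,y) log p(x,y).

Summing over all non-zero entries:
H(X,Y) = -[1/4·log_2(1/4) + 1/8·log_2(1/8) + 1/3·log_2(1/3) + 1/12·log_2(1/12) + 1/12·log_2(1/12) + 1/8·log_2(1/8)]
H(X,Y) = 2.3758 bits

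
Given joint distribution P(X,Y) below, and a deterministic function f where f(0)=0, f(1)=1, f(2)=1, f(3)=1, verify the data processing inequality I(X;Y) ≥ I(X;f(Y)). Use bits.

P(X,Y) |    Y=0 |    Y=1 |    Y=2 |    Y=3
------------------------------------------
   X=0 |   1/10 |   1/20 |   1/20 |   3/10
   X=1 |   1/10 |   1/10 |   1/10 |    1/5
I(X;Y) = 0.0390, I(X;f(Y)) = 0.0000, inequality holds: 0.0390 ≥ 0.0000

Data Processing Inequality: For any Markov chain X → Y → Z, we have I(X;Y) ≥ I(X;Z).

Here Z = f(Y) is a deterministic function of Y, forming X → Y → Z.

Original I(X;Y) = 0.0390 bits

After applying f:
P(X,Z) where Z=f(Y):
- P(X,Z=0) = P(X,Y=0)
- P(X,Z=1) = P(X,Y=1) + P(X,Y=2) + P(X,Y=3)

I(X;Z) = I(X;f(Y)) = 0.0000 bits

Verification: 0.0390 ≥ 0.0000 ✓

Information cannot be created by processing; the function f can only lose information about X.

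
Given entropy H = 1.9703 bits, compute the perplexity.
3.9185

Perplexity is 2^H (or exp(H) for natural log).

H = 1.9703 bits
Perplexity = 2^1.9703 = 3.9185

Interpretation: The model's uncertainty is equivalent to choosing uniformly among 3.9 options.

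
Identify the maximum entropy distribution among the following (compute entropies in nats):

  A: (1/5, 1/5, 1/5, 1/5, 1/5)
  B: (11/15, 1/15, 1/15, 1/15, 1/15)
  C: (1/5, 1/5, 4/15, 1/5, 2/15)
A

For a discrete distribution over n outcomes, entropy is maximized by the uniform distribution.

Computing entropies:
H(A) = 1.6094 nats
H(B) = 0.9496 nats
H(C) = 1.5868 nats

The uniform distribution (where all probabilities equal 1/5) achieves the maximum entropy of log_e(5) = 1.6094 nats.

Distribution A has the highest entropy.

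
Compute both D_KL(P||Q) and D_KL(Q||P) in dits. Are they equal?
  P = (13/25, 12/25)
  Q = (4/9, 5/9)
D_KL(P||Q) = 0.0050, D_KL(Q||P) = 0.0050

KL divergence is not symmetric: D_KL(P||Q) ≠ D_KL(Q||P) in general.

D_KL(P||Q) = 0.0050 dits
D_KL(Q||P) = 0.0050 dits

In this case they happen to be equal (to 4 decimal places).

This asymmetry is why KL divergence is not a true distance metric.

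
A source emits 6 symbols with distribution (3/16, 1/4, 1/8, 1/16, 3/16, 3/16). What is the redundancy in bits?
0.1015 bits

Redundancy measures how far a source is from maximum entropy:
R = H_max - H(X)

Maximum entropy for 6 symbols: H_max = log_2(6) = 2.5850 bits
Actual entropy: H(X) = 2.4835 bits
Redundancy: R = 2.5850 - 2.4835 = 0.1015 bits

This redundancy represents potential for compression: the source could be compressed by 0.1015 bits per symbol.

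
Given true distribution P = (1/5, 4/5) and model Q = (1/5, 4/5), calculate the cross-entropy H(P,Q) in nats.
0.5004 nats

Cross-entropy: H(P,Q) = -Σ p(x) log q(x)

Alternatively: H(P,Q) = H(P) + D_KL(P||Q)
H(P) = 0.5004 nats
D_KL(P||Q) = 0.0000 nats

H(P,Q) = 0.5004 + 0.0000 = 0.5004 nats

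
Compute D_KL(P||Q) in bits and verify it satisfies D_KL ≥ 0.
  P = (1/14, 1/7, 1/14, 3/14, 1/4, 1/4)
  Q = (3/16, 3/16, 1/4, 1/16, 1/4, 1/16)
0.5963 bits

KL divergence satisfies the Gibbs inequality: D_KL(P||Q) ≥ 0 for all distributions P, Q.

D_KL(P||Q) = Σ p(x) log(p(x)/q(x))
Term by term:
  x=0: 1/14 × log_2[(1/14)/(3/16)] = -0.0995
  x=1: 1/7 × log_2[(1/7)/(3/16)] = -0.0560
  x=2: 1/14 × log_2[(1/14)/(1/4)] = -0.1291
  x=3: 3/14 × log_2[(3/14)/(1/16)] = 0.3809
  x=4: 1/4 × log_2[(1/4)/(1/4)] = 0.0000
  x=5: 1/4 × log_2[(1/4)/(1/16)] = 0.5000
D_KL(P||Q) = 0.5963 bits

D_KL(P||Q) = 0.5963 ≥ 0 ✓

This non-negativity is a fundamental property: relative entropy cannot be negative because it measures how different Q is from P.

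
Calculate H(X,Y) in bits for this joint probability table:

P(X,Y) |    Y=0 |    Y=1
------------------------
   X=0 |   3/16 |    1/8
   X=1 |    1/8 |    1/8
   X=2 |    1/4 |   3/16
2.5306 bits

Joint entropy is H(X,Y) = -Σ_{x,y} p(x,y) log p(x,y).

Summing over all non-zero entries:
H(X,Y) = -[3/16·log_2(3/16) + 1/8·log_2(1/8) + 1/8·log_2(1/8) + 1/8·log_2(1/8) + 1/4·log_2(1/4) + 3/16·log_2(3/16)]
H(X,Y) = 2.5306 bits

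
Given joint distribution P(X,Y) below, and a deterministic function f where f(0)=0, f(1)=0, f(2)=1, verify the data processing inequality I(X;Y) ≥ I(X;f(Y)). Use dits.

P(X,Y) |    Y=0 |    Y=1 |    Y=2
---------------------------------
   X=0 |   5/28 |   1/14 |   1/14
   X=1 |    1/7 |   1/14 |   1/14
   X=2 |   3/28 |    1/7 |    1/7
I(X;Y) = 0.0147, I(X;f(Y)) = 0.0043, inequality holds: 0.0147 ≥ 0.0043

Data Processing Inequality: For any Markov chain X → Y → Z, we have I(X;Y) ≥ I(X;Z).

Here Z = f(Y) is a deterministic function of Y, forming X → Y → Z.

Original I(X;Y) = 0.0147 dits

After applying f:
P(X,Z) where Z=f(Y):
- P(X,Z=0) = P(X,Y=0) + P(X,Y=1)
- P(X,Z=1) = P(X,Y=2)

I(X;Z) = I(X;f(Y)) = 0.0043 dits

Verification: 0.0147 ≥ 0.0043 ✓

Information cannot be created by processing; the function f can only lose information about X.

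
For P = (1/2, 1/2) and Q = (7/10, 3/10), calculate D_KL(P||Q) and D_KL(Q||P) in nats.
D_KL(P||Q) = 0.0872, D_KL(Q||P) = 0.0823

KL divergence is not symmetric: D_KL(P||Q) ≠ D_KL(Q||P) in general.

D_KL(P||Q) = 0.0872 nats
D_KL(Q||P) = 0.0823 nats

No, they are not equal!

This asymmetry is why KL divergence is not a true distance metric.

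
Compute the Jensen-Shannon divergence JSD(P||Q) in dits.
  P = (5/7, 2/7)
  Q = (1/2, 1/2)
0.0106 dits

Jensen-Shannon divergence is:
JSD(P||Q) = 0.5 × D_KL(P||M) + 0.5 × D_KL(Q||M)
where M = 0.5 × (P + Q) is the mixture distribution.

M = 0.5 × (5/7, 2/7) + 0.5 × (1/2, 1/2) = (17/28, 11/28)

D_KL(P||M) = 0.0109 dits
D_KL(Q||M) = 0.0102 dits

JSD(P||Q) = 0.5 × 0.0109 + 0.5 × 0.0102 = 0.0106 dits

Unlike KL divergence, JSD is symmetric and bounded: 0 ≤ JSD ≤ log(2).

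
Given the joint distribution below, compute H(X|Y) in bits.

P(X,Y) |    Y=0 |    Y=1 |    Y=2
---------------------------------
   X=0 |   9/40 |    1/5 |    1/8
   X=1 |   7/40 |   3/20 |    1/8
0.9903 bits

Using the chain rule: H(X|Y) = H(X,Y) - H(Y)

First, compute H(X,Y) = 2.5492 bits

Marginal P(Y) = (2/5, 7/20, 1/4)
H(Y) = 1.5589 bits

H(X|Y) = H(X,Y) - H(Y) = 2.5492 - 1.5589 = 0.9903 bits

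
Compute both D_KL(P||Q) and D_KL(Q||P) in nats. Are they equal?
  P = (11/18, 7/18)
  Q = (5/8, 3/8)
D_KL(P||Q) = 0.0004, D_KL(Q||P) = 0.0004

KL divergence is not symmetric: D_KL(P||Q) ≠ D_KL(Q||P) in general.

D_KL(P||Q) = 0.0004 nats
D_KL(Q||P) = 0.0004 nats

In this case they happen to be equal (to 4 decimal places).

This asymmetry is why KL divergence is not a true distance metric.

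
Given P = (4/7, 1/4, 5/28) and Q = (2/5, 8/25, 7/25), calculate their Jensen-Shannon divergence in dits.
0.0067 dits

Jensen-Shannon divergence is:
JSD(P||Q) = 0.5 × D_KL(P||M) + 0.5 × D_KL(Q||M)
where M = 0.5 × (P + Q) is the mixture distribution.

M = 0.5 × (4/7, 1/4, 5/28) + 0.5 × (2/5, 8/25, 7/25) = (17/35, 0.285, 0.229286)

D_KL(P||M) = 0.0067 dits
D_KL(Q||M) = 0.0067 dits

JSD(P||Q) = 0.5 × 0.0067 + 0.5 × 0.0067 = 0.0067 dits

Unlike KL divergence, JSD is symmetric and bounded: 0 ≤ JSD ≤ log(2).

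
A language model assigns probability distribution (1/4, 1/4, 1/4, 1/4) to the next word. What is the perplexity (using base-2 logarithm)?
4.0000

Perplexity is 2^H (or exp(H) for natural log).

First, H = -Σ p log p = 2.0000 bits
Perplexity = 2^2.0000 = 4.0000

Interpretation: The model's uncertainty is equivalent to choosing uniformly among 4.0 options.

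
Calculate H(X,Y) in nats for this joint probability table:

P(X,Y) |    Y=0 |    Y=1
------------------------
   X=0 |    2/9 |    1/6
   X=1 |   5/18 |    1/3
1.3549 nats

Joint entropy is H(X,Y) = -Σ_{x,y} p(x,y) log p(x,y).

Summing over all non-zero entries:
H(X,Y) = -[2/9·log_e(2/9) + 1/6·log_e(1/6) + 5/18·log_e(5/18) + 1/3·log_e(1/3)]
H(X,Y) = 1.3549 nats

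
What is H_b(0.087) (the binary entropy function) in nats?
0.2955 nats

The binary entropy function is:
H(p) = -p log(p) - (1-p) log(1-p)

H(0.087) = -0.087 × log_e(0.087) - 0.913 × log_e(0.913)
H(0.087) = 0.2955 nats

Note: Binary entropy is maximized at p=0.5 (H=1 bit) and minimized at p=0 or p=1 (H=0).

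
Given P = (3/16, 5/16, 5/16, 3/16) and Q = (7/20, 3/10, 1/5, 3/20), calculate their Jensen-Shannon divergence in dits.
0.0086 dits

Jensen-Shannon divergence is:
JSD(P||Q) = 0.5 × D_KL(P||M) + 0.5 × D_KL(Q||M)
where M = 0.5 × (P + Q) is the mixture distribution.

M = 0.5 × (3/16, 5/16, 5/16, 3/16) + 0.5 × (7/20, 3/10, 1/5, 3/20) = (0.26875, 0.30625, 0.25625, 0.16875)

D_KL(P||M) = 0.0089 dits
D_KL(Q||M) = 0.0083 dits

JSD(P||Q) = 0.5 × 0.0089 + 0.5 × 0.0083 = 0.0086 dits

Unlike KL divergence, JSD is symmetric and bounded: 0 ≤ JSD ≤ log(2).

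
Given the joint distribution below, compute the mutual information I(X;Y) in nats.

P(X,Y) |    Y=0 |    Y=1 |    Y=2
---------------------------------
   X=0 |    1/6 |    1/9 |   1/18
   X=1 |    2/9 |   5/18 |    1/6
0.0133 nats

Mutual information: I(X;Y) = H(X) + H(Y) - H(X,Y)

Marginals:
P(X) = (1/3, 2/3), H(X) = 0.6365 nats
P(Y) = (7/18, 7/18, 2/9), H(Y) = 1.0688 nats

Joint entropy: H(X,Y) = 1.6920 nats

I(X;Y) = 0.6365 + 1.0688 - 1.6920 = 0.0133 nats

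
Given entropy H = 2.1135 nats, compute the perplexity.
8.2772

Perplexity is e^H (or exp(H) for natural log).

H = 2.1135 nats
Perplexity = e^2.1135 = 8.2772

Interpretation: The model's uncertainty is equivalent to choosing uniformly among 8.3 options.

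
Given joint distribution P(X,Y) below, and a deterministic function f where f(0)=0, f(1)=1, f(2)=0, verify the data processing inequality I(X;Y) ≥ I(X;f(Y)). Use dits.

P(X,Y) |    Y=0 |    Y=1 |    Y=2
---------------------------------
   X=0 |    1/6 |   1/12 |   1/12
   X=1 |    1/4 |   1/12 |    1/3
I(X;Y) = 0.0139, I(X;f(Y)) = 0.0052, inequality holds: 0.0139 ≥ 0.0052

Data Processing Inequality: For any Markov chain X → Y → Z, we have I(X;Y) ≥ I(X;Z).

Here Z = f(Y) is a deterministic function of Y, forming X → Y → Z.

Original I(X;Y) = 0.0139 dits

After applying f:
P(X,Z) where Z=f(Y):
- P(X,Z=0) = P(X,Y=0) + P(X,Y=2)
- P(X,Z=1) = P(X,Y=1)

I(X;Z) = I(X;f(Y)) = 0.0052 dits

Verification: 0.0139 ≥ 0.0052 ✓

Information cannot be created by processing; the function f can only lose information about X.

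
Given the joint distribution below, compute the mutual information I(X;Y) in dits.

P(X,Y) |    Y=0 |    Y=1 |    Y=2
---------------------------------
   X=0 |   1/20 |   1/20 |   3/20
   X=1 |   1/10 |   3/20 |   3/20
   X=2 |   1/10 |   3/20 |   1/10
0.0141 dits

Mutual information: I(X;Y) = H(X) + H(Y) - H(X,Y)

Marginals:
P(X) = (1/4, 2/5, 7/20), H(X) = 0.4693 dits
P(Y) = (1/4, 7/20, 2/5), H(Y) = 0.4693 dits

Joint entropy: H(X,Y) = 0.9244 dits

I(X;Y) = 0.4693 + 0.4693 - 0.9244 = 0.0141 dits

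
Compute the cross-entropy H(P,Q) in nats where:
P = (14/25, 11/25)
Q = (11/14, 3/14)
0.8128 nats

Cross-entropy: H(P,Q) = -Σ p(x) log q(x)

Alternatively: H(P,Q) = H(P) + D_KL(P||Q)
H(P) = 0.6859 nats
D_KL(P||Q) = 0.1269 nats

H(P,Q) = 0.6859 + 0.1269 = 0.8128 nats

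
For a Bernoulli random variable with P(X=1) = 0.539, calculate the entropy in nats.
0.6901 nats

The binary entropy function is:
H(p) = -p log(p) - (1-p) log(1-p)

H(0.539) = -0.539 × log_e(0.539) - 0.461 × log_e(0.461)
H(0.539) = 0.6901 nats

Note: Binary entropy is maximized at p=0.5 (H=1 bit) and minimized at p=0 or p=1 (H=0).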